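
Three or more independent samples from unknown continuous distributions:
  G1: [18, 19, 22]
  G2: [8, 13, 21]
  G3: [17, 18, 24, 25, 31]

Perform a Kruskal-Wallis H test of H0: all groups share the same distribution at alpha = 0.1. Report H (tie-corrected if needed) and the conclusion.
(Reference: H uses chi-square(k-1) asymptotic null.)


Step 1: Combine all N = 11 observations and assign midranks.
sorted (value, group, rank): (8,G2,1), (13,G2,2), (17,G3,3), (18,G1,4.5), (18,G3,4.5), (19,G1,6), (21,G2,7), (22,G1,8), (24,G3,9), (25,G3,10), (31,G3,11)
Step 2: Sum ranks within each group.
R_1 = 18.5 (n_1 = 3)
R_2 = 10 (n_2 = 3)
R_3 = 37.5 (n_3 = 5)
Step 3: H = 12/(N(N+1)) * sum(R_i^2/n_i) - 3(N+1)
     = 12/(11*12) * (18.5^2/3 + 10^2/3 + 37.5^2/5) - 3*12
     = 0.090909 * 428.667 - 36
     = 2.969697.
Step 4: Ties present; correction factor C = 1 - 6/(11^3 - 11) = 0.995455. Corrected H = 2.969697 / 0.995455 = 2.983257.
Step 5: Under H0, H ~ chi^2(2); p-value = 0.225006.
Step 6: alpha = 0.1. fail to reject H0.

H = 2.9833, df = 2, p = 0.225006, fail to reject H0.


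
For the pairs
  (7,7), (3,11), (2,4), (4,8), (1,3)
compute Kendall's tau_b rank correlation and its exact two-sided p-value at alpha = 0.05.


Step 1: Enumerate the 10 unordered pairs (i,j) with i<j and classify each by sign(x_j-x_i) * sign(y_j-y_i).
  (1,2):dx=-4,dy=+4->D; (1,3):dx=-5,dy=-3->C; (1,4):dx=-3,dy=+1->D; (1,5):dx=-6,dy=-4->C
  (2,3):dx=-1,dy=-7->C; (2,4):dx=+1,dy=-3->D; (2,5):dx=-2,dy=-8->C; (3,4):dx=+2,dy=+4->C
  (3,5):dx=-1,dy=-1->C; (4,5):dx=-3,dy=-5->C
Step 2: C = 7, D = 3, total pairs = 10.
Step 3: tau = (C - D)/(n(n-1)/2) = (7 - 3)/10 = 0.400000.
Step 4: Exact two-sided p-value (enumerate n! = 120 permutations of y under H0): p = 0.483333.
Step 5: alpha = 0.05. fail to reject H0.

tau_b = 0.4000 (C=7, D=3), p = 0.483333, fail to reject H0.


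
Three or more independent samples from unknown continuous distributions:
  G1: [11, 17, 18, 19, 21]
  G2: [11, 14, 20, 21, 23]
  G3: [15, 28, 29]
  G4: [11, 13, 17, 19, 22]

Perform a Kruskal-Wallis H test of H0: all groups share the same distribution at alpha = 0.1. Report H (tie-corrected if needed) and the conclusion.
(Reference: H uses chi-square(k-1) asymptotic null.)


Step 1: Combine all N = 18 observations and assign midranks.
sorted (value, group, rank): (11,G1,2), (11,G2,2), (11,G4,2), (13,G4,4), (14,G2,5), (15,G3,6), (17,G1,7.5), (17,G4,7.5), (18,G1,9), (19,G1,10.5), (19,G4,10.5), (20,G2,12), (21,G1,13.5), (21,G2,13.5), (22,G4,15), (23,G2,16), (28,G3,17), (29,G3,18)
Step 2: Sum ranks within each group.
R_1 = 42.5 (n_1 = 5)
R_2 = 48.5 (n_2 = 5)
R_3 = 41 (n_3 = 3)
R_4 = 39 (n_4 = 5)
Step 3: H = 12/(N(N+1)) * sum(R_i^2/n_i) - 3(N+1)
     = 12/(18*19) * (42.5^2/5 + 48.5^2/5 + 41^2/3 + 39^2/5) - 3*19
     = 0.035088 * 1696.23 - 57
     = 2.516959.
Step 4: Ties present; correction factor C = 1 - 42/(18^3 - 18) = 0.992776. Corrected H = 2.516959 / 0.992776 = 2.535274.
Step 5: Under H0, H ~ chi^2(3); p-value = 0.468950.
Step 6: alpha = 0.1. fail to reject H0.

H = 2.5353, df = 3, p = 0.468950, fail to reject H0.


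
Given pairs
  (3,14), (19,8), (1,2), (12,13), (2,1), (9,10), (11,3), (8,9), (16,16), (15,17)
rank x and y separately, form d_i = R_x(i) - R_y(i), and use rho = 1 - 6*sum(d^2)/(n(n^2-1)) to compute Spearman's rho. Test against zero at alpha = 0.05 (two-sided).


Step 1: Rank x and y separately (midranks; no ties here).
rank(x): 3->3, 19->10, 1->1, 12->7, 2->2, 9->5, 11->6, 8->4, 16->9, 15->8
rank(y): 14->8, 8->4, 2->2, 13->7, 1->1, 10->6, 3->3, 9->5, 16->9, 17->10
Step 2: d_i = R_x(i) - R_y(i); compute d_i^2.
  (3-8)^2=25, (10-4)^2=36, (1-2)^2=1, (7-7)^2=0, (2-1)^2=1, (5-6)^2=1, (6-3)^2=9, (4-5)^2=1, (9-9)^2=0, (8-10)^2=4
sum(d^2) = 78.
Step 3: rho = 1 - 6*78 / (10*(10^2 - 1)) = 1 - 468/990 = 0.527273.
Step 4: Under H0, t = rho * sqrt((n-2)/(1-rho^2)) = 1.7552 ~ t(8).
Step 5: Two-sided p-value from the t-distribution with 8 df = 0.117308.
Step 6: alpha = 0.05. fail to reject H0.

rho = 0.5273, p = 0.117308, fail to reject H0 at alpha = 0.05.


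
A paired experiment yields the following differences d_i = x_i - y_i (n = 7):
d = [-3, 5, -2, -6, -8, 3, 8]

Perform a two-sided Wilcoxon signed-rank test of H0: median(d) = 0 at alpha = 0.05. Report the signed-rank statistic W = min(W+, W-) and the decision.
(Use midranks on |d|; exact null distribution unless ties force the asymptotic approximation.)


Step 1: Drop any zero differences (none here) and take |d_i|.
|d| = [3, 5, 2, 6, 8, 3, 8]
Step 2: Midrank |d_i| (ties get averaged ranks).
ranks: |3|->2.5, |5|->4, |2|->1, |6|->5, |8|->6.5, |3|->2.5, |8|->6.5
Step 3: Attach original signs; sum ranks with positive sign and with negative sign.
W+ = 4 + 2.5 + 6.5 = 13
W- = 2.5 + 1 + 5 + 6.5 = 15
(Check: W+ + W- = 28 should equal n(n+1)/2 = 28.)
Step 4: Test statistic W = min(W+, W-) = 13.
Step 5: Ties in |d|, so use the tie-corrected normal approximation.
        E[W] = n(n+1)/4 = 7*8/4 = 14.
        Tie groups: |d|=3 (t=2), |d|=8 (t=2); sum(t^3 - t) = 12.
        Var[W] = n(n+1)(2n+1)/24 - sum(t^3-t)/48 = 840/24 - 12/48 = 34.75.
        z = (W - E[W]) / sqrt(Var[W]) = (13 - 14) / 5.8949 = -0.1696.
        Two-sided p = 2*Phi(z) = 0.865295.
Step 6: alpha = 0.05. fail to reject H0.

W+ = 13, W- = 15, W = min = 13, p = 0.865295, fail to reject H0.


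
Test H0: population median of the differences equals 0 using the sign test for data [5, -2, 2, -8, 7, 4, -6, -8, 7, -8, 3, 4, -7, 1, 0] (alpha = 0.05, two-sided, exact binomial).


Step 1: Discard zero differences. Original n = 15; n_eff = number of nonzero differences = 14.
Nonzero differences (with sign): +5, -2, +2, -8, +7, +4, -6, -8, +7, -8, +3, +4, -7, +1
Step 2: Count signs: positive = 8, negative = 6.
Step 3: Under H0: P(positive) = 0.5, so the number of positives S ~ Bin(14, 0.5).
Step 4: Two-sided exact p-value = sum of Bin(14,0.5) probabilities at or below the observed probability = 0.790527.
Step 5: alpha = 0.05. fail to reject H0.

n_eff = 14, pos = 8, neg = 6, p = 0.790527, fail to reject H0.


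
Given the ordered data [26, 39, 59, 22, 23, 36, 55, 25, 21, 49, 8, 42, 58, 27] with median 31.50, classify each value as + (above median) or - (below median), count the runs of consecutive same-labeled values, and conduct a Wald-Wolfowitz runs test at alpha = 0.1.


Step 1: Compute median = 31.50; label A = above, B = below.
Labels in order: BAABBAABBABAAB  (n_A = 7, n_B = 7)
Step 2: Count runs R = 9.
Step 3: Under H0 (random ordering), E[R] = 2*n_A*n_B/(n_A+n_B) + 1 = 2*7*7/14 + 1 = 8.0000.
        Var[R] = 2*n_A*n_B*(2*n_A*n_B - n_A - n_B) / ((n_A+n_B)^2 * (n_A+n_B-1)) = 8232/2548 = 3.2308.
        SD[R] = 1.7974.
Step 4: Continuity-corrected z = (R - 0.5 - E[R]) / SD[R] = (9 - 0.5 - 8.0000) / 1.7974 = 0.2782.
Step 5: Two-sided p-value via normal approximation = 2*(1 - Phi(|z|)) = 0.780879.
Step 6: alpha = 0.1. fail to reject H0.

R = 9, z = 0.2782, p = 0.780879, fail to reject H0.


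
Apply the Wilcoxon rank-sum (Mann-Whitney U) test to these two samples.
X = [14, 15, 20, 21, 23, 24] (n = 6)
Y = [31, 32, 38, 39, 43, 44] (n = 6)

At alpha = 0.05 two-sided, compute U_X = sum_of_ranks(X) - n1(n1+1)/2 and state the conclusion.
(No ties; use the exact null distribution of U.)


Step 1: Combine and sort all 12 observations; assign midranks.
sorted (value, group): (14,X), (15,X), (20,X), (21,X), (23,X), (24,X), (31,Y), (32,Y), (38,Y), (39,Y), (43,Y), (44,Y)
ranks: 14->1, 15->2, 20->3, 21->4, 23->5, 24->6, 31->7, 32->8, 38->9, 39->10, 43->11, 44->12
Step 2: Rank sum for X: R1 = 1 + 2 + 3 + 4 + 5 + 6 = 21.
Step 3: U_X = R1 - n1(n1+1)/2 = 21 - 6*7/2 = 21 - 21 = 0.
       U_Y = n1*n2 - U_X = 36 - 0 = 36.
Step 4: No ties, so the exact null distribution of U (based on enumerating the C(12,6) = 924 equally likely rank assignments) gives the two-sided p-value.
Step 5: p-value = 0.002165; compare to alpha = 0.05. reject H0.

U_X = 0, p = 0.002165, reject H0 at alpha = 0.05.


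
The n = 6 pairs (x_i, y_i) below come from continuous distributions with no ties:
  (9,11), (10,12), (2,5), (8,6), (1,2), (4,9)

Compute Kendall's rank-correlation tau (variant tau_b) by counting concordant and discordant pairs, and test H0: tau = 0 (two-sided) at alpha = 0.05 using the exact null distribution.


Step 1: Enumerate the 15 unordered pairs (i,j) with i<j and classify each by sign(x_j-x_i) * sign(y_j-y_i).
  (1,2):dx=+1,dy=+1->C; (1,3):dx=-7,dy=-6->C; (1,4):dx=-1,dy=-5->C; (1,5):dx=-8,dy=-9->C
  (1,6):dx=-5,dy=-2->C; (2,3):dx=-8,dy=-7->C; (2,4):dx=-2,dy=-6->C; (2,5):dx=-9,dy=-10->C
  (2,6):dx=-6,dy=-3->C; (3,4):dx=+6,dy=+1->C; (3,5):dx=-1,dy=-3->C; (3,6):dx=+2,dy=+4->C
  (4,5):dx=-7,dy=-4->C; (4,6):dx=-4,dy=+3->D; (5,6):dx=+3,dy=+7->C
Step 2: C = 14, D = 1, total pairs = 15.
Step 3: tau = (C - D)/(n(n-1)/2) = (14 - 1)/15 = 0.866667.
Step 4: Exact two-sided p-value (enumerate n! = 720 permutations of y under H0): p = 0.016667.
Step 5: alpha = 0.05. reject H0.

tau_b = 0.8667 (C=14, D=1), p = 0.016667, reject H0.


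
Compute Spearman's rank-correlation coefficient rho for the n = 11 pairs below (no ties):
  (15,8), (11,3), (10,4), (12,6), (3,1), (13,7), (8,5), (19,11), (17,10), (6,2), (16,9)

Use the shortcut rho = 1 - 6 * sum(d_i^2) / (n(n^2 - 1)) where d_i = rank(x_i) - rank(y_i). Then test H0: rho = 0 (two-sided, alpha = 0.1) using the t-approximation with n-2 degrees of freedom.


Step 1: Rank x and y separately (midranks; no ties here).
rank(x): 15->8, 11->5, 10->4, 12->6, 3->1, 13->7, 8->3, 19->11, 17->10, 6->2, 16->9
rank(y): 8->8, 3->3, 4->4, 6->6, 1->1, 7->7, 5->5, 11->11, 10->10, 2->2, 9->9
Step 2: d_i = R_x(i) - R_y(i); compute d_i^2.
  (8-8)^2=0, (5-3)^2=4, (4-4)^2=0, (6-6)^2=0, (1-1)^2=0, (7-7)^2=0, (3-5)^2=4, (11-11)^2=0, (10-10)^2=0, (2-2)^2=0, (9-9)^2=0
sum(d^2) = 8.
Step 3: rho = 1 - 6*8 / (11*(11^2 - 1)) = 1 - 48/1320 = 0.963636.
Step 4: Under H0, t = rho * sqrt((n-2)/(1-rho^2)) = 10.8186 ~ t(9).
Step 5: Two-sided p-value from the t-distribution with 9 df = 0.000002.
Step 6: alpha = 0.1. reject H0.

rho = 0.9636, p = 0.000002, reject H0 at alpha = 0.1.


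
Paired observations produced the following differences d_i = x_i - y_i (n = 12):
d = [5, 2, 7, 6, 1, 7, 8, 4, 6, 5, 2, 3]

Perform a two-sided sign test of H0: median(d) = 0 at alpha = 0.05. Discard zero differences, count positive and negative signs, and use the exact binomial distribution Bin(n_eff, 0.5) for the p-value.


Step 1: Discard zero differences. Original n = 12; n_eff = number of nonzero differences = 12.
Nonzero differences (with sign): +5, +2, +7, +6, +1, +7, +8, +4, +6, +5, +2, +3
Step 2: Count signs: positive = 12, negative = 0.
Step 3: Under H0: P(positive) = 0.5, so the number of positives S ~ Bin(12, 0.5).
Step 4: Two-sided exact p-value = sum of Bin(12,0.5) probabilities at or below the observed probability = 0.000488.
Step 5: alpha = 0.05. reject H0.

n_eff = 12, pos = 12, neg = 0, p = 0.000488, reject H0.


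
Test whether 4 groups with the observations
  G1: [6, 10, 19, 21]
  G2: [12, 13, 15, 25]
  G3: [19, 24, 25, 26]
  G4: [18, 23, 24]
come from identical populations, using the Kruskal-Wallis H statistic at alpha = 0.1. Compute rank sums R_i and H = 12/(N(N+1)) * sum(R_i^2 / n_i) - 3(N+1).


Step 1: Combine all N = 15 observations and assign midranks.
sorted (value, group, rank): (6,G1,1), (10,G1,2), (12,G2,3), (13,G2,4), (15,G2,5), (18,G4,6), (19,G1,7.5), (19,G3,7.5), (21,G1,9), (23,G4,10), (24,G3,11.5), (24,G4,11.5), (25,G2,13.5), (25,G3,13.5), (26,G3,15)
Step 2: Sum ranks within each group.
R_1 = 19.5 (n_1 = 4)
R_2 = 25.5 (n_2 = 4)
R_3 = 47.5 (n_3 = 4)
R_4 = 27.5 (n_4 = 3)
Step 3: H = 12/(N(N+1)) * sum(R_i^2/n_i) - 3(N+1)
     = 12/(15*16) * (19.5^2/4 + 25.5^2/4 + 47.5^2/4 + 27.5^2/3) - 3*16
     = 0.050000 * 1073.77 - 48
     = 5.688542.
Step 4: Ties present; correction factor C = 1 - 18/(15^3 - 15) = 0.994643. Corrected H = 5.688542 / 0.994643 = 5.719180.
Step 5: Under H0, H ~ chi^2(3); p-value = 0.126101.
Step 6: alpha = 0.1. fail to reject H0.

H = 5.7192, df = 3, p = 0.126101, fail to reject H0.


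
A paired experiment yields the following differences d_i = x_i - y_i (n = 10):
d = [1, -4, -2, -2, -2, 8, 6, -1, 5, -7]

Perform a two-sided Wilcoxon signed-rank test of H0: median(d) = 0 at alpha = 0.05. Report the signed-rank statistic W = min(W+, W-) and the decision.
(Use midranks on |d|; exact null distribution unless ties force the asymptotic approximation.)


Step 1: Drop any zero differences (none here) and take |d_i|.
|d| = [1, 4, 2, 2, 2, 8, 6, 1, 5, 7]
Step 2: Midrank |d_i| (ties get averaged ranks).
ranks: |1|->1.5, |4|->6, |2|->4, |2|->4, |2|->4, |8|->10, |6|->8, |1|->1.5, |5|->7, |7|->9
Step 3: Attach original signs; sum ranks with positive sign and with negative sign.
W+ = 1.5 + 10 + 8 + 7 = 26.5
W- = 6 + 4 + 4 + 4 + 1.5 + 9 = 28.5
(Check: W+ + W- = 55 should equal n(n+1)/2 = 55.)
Step 4: Test statistic W = min(W+, W-) = 26.5.
Step 5: Ties in |d|, so use the tie-corrected normal approximation.
        E[W] = n(n+1)/4 = 10*11/4 = 27.5.
        Tie groups: |d|=1 (t=2), |d|=2 (t=3); sum(t^3 - t) = 30.
        Var[W] = n(n+1)(2n+1)/24 - sum(t^3-t)/48 = 2310/24 - 30/48 = 95.625.
        z = (W - E[W]) / sqrt(Var[W]) = (26.5 - 27.5) / 9.7788 = -0.1023.
        Two-sided p = 2*Phi(z) = 0.918549.
Step 6: alpha = 0.05. fail to reject H0.

W+ = 26.5, W- = 28.5, W = min = 26.5, p = 0.918549, fail to reject H0.


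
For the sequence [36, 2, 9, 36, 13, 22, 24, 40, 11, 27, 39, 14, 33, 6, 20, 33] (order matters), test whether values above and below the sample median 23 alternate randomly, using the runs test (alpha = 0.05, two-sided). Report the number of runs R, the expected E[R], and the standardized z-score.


Step 1: Compute median = 23; label A = above, B = below.
Labels in order: ABBABBAABAABABBA  (n_A = 8, n_B = 8)
Step 2: Count runs R = 11.
Step 3: Under H0 (random ordering), E[R] = 2*n_A*n_B/(n_A+n_B) + 1 = 2*8*8/16 + 1 = 9.0000.
        Var[R] = 2*n_A*n_B*(2*n_A*n_B - n_A - n_B) / ((n_A+n_B)^2 * (n_A+n_B-1)) = 14336/3840 = 3.7333.
        SD[R] = 1.9322.
Step 4: Continuity-corrected z = (R - 0.5 - E[R]) / SD[R] = (11 - 0.5 - 9.0000) / 1.9322 = 0.7763.
Step 5: Two-sided p-value via normal approximation = 2*(1 - Phi(|z|)) = 0.437558.
Step 6: alpha = 0.05. fail to reject H0.

R = 11, z = 0.7763, p = 0.437558, fail to reject H0.


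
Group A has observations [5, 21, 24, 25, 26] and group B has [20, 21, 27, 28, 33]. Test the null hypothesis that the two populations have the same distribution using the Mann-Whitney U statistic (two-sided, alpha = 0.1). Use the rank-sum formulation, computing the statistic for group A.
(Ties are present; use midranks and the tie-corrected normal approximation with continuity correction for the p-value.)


Step 1: Combine and sort all 10 observations; assign midranks.
sorted (value, group): (5,X), (20,Y), (21,X), (21,Y), (24,X), (25,X), (26,X), (27,Y), (28,Y), (33,Y)
ranks: 5->1, 20->2, 21->3.5, 21->3.5, 24->5, 25->6, 26->7, 27->8, 28->9, 33->10
Step 2: Rank sum for X: R1 = 1 + 3.5 + 5 + 6 + 7 = 22.5.
Step 3: U_X = R1 - n1(n1+1)/2 = 22.5 - 5*6/2 = 22.5 - 15 = 7.5.
       U_Y = n1*n2 - U_X = 25 - 7.5 = 17.5.
Step 4: Ties are present, so use the tie-corrected normal approximation (with continuity correction) for the p-value.
Step 5: p-value = 0.345742; compare to alpha = 0.1. fail to reject H0.

U_X = 7.5, p = 0.345742, fail to reject H0 at alpha = 0.1.


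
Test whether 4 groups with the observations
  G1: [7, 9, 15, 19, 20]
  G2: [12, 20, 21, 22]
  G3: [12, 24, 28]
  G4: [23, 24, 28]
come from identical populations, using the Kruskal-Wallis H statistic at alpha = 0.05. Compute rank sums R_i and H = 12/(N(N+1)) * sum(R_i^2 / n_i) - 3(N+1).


Step 1: Combine all N = 15 observations and assign midranks.
sorted (value, group, rank): (7,G1,1), (9,G1,2), (12,G2,3.5), (12,G3,3.5), (15,G1,5), (19,G1,6), (20,G1,7.5), (20,G2,7.5), (21,G2,9), (22,G2,10), (23,G4,11), (24,G3,12.5), (24,G4,12.5), (28,G3,14.5), (28,G4,14.5)
Step 2: Sum ranks within each group.
R_1 = 21.5 (n_1 = 5)
R_2 = 30 (n_2 = 4)
R_3 = 30.5 (n_3 = 3)
R_4 = 38 (n_4 = 3)
Step 3: H = 12/(N(N+1)) * sum(R_i^2/n_i) - 3(N+1)
     = 12/(15*16) * (21.5^2/5 + 30^2/4 + 30.5^2/3 + 38^2/3) - 3*16
     = 0.050000 * 1108.87 - 48
     = 7.443333.
Step 4: Ties present; correction factor C = 1 - 24/(15^3 - 15) = 0.992857. Corrected H = 7.443333 / 0.992857 = 7.496882.
Step 5: Under H0, H ~ chi^2(3); p-value = 0.057639.
Step 6: alpha = 0.05. fail to reject H0.

H = 7.4969, df = 3, p = 0.057639, fail to reject H0.


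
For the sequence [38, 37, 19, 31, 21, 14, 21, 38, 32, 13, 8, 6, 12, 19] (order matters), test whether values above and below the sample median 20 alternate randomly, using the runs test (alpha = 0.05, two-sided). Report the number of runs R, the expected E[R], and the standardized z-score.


Step 1: Compute median = 20; label A = above, B = below.
Labels in order: AABAABAAABBBBB  (n_A = 7, n_B = 7)
Step 2: Count runs R = 6.
Step 3: Under H0 (random ordering), E[R] = 2*n_A*n_B/(n_A+n_B) + 1 = 2*7*7/14 + 1 = 8.0000.
        Var[R] = 2*n_A*n_B*(2*n_A*n_B - n_A - n_B) / ((n_A+n_B)^2 * (n_A+n_B-1)) = 8232/2548 = 3.2308.
        SD[R] = 1.7974.
Step 4: Continuity-corrected z = (R + 0.5 - E[R]) / SD[R] = (6 + 0.5 - 8.0000) / 1.7974 = -0.8345.
Step 5: Two-sided p-value via normal approximation = 2*(1 - Phi(|z|)) = 0.403986.
Step 6: alpha = 0.05. fail to reject H0.

R = 6, z = -0.8345, p = 0.403986, fail to reject H0.


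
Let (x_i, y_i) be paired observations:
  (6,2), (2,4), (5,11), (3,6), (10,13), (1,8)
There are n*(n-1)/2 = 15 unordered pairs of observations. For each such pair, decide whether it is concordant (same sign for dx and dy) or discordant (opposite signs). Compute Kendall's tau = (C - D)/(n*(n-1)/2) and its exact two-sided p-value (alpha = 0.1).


Step 1: Enumerate the 15 unordered pairs (i,j) with i<j and classify each by sign(x_j-x_i) * sign(y_j-y_i).
  (1,2):dx=-4,dy=+2->D; (1,3):dx=-1,dy=+9->D; (1,4):dx=-3,dy=+4->D; (1,5):dx=+4,dy=+11->C
  (1,6):dx=-5,dy=+6->D; (2,3):dx=+3,dy=+7->C; (2,4):dx=+1,dy=+2->C; (2,5):dx=+8,dy=+9->C
  (2,6):dx=-1,dy=+4->D; (3,4):dx=-2,dy=-5->C; (3,5):dx=+5,dy=+2->C; (3,6):dx=-4,dy=-3->C
  (4,5):dx=+7,dy=+7->C; (4,6):dx=-2,dy=+2->D; (5,6):dx=-9,dy=-5->C
Step 2: C = 9, D = 6, total pairs = 15.
Step 3: tau = (C - D)/(n(n-1)/2) = (9 - 6)/15 = 0.200000.
Step 4: Exact two-sided p-value (enumerate n! = 720 permutations of y under H0): p = 0.719444.
Step 5: alpha = 0.1. fail to reject H0.

tau_b = 0.2000 (C=9, D=6), p = 0.719444, fail to reject H0.


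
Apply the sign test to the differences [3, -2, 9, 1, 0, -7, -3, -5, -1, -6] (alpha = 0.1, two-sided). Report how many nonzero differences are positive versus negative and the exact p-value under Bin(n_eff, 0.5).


Step 1: Discard zero differences. Original n = 10; n_eff = number of nonzero differences = 9.
Nonzero differences (with sign): +3, -2, +9, +1, -7, -3, -5, -1, -6
Step 2: Count signs: positive = 3, negative = 6.
Step 3: Under H0: P(positive) = 0.5, so the number of positives S ~ Bin(9, 0.5).
Step 4: Two-sided exact p-value = sum of Bin(9,0.5) probabilities at or below the observed probability = 0.507812.
Step 5: alpha = 0.1. fail to reject H0.

n_eff = 9, pos = 3, neg = 6, p = 0.507812, fail to reject H0.


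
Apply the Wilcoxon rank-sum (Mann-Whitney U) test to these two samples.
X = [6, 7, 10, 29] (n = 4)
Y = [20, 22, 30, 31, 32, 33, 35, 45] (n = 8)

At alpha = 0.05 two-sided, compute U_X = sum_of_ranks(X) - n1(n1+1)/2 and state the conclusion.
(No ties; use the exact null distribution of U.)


Step 1: Combine and sort all 12 observations; assign midranks.
sorted (value, group): (6,X), (7,X), (10,X), (20,Y), (22,Y), (29,X), (30,Y), (31,Y), (32,Y), (33,Y), (35,Y), (45,Y)
ranks: 6->1, 7->2, 10->3, 20->4, 22->5, 29->6, 30->7, 31->8, 32->9, 33->10, 35->11, 45->12
Step 2: Rank sum for X: R1 = 1 + 2 + 3 + 6 = 12.
Step 3: U_X = R1 - n1(n1+1)/2 = 12 - 4*5/2 = 12 - 10 = 2.
       U_Y = n1*n2 - U_X = 32 - 2 = 30.
Step 4: No ties, so the exact null distribution of U (based on enumerating the C(12,4) = 495 equally likely rank assignments) gives the two-sided p-value.
Step 5: p-value = 0.016162; compare to alpha = 0.05. reject H0.

U_X = 2, p = 0.016162, reject H0 at alpha = 0.05.


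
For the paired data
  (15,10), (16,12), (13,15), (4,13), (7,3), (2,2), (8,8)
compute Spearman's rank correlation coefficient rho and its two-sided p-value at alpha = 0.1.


Step 1: Rank x and y separately (midranks; no ties here).
rank(x): 15->6, 16->7, 13->5, 4->2, 7->3, 2->1, 8->4
rank(y): 10->4, 12->5, 15->7, 13->6, 3->2, 2->1, 8->3
Step 2: d_i = R_x(i) - R_y(i); compute d_i^2.
  (6-4)^2=4, (7-5)^2=4, (5-7)^2=4, (2-6)^2=16, (3-2)^2=1, (1-1)^2=0, (4-3)^2=1
sum(d^2) = 30.
Step 3: rho = 1 - 6*30 / (7*(7^2 - 1)) = 1 - 180/336 = 0.464286.
Step 4: Under H0, t = rho * sqrt((n-2)/(1-rho^2)) = 1.1722 ~ t(5).
Step 5: Two-sided p-value from the t-distribution with 5 df = 0.293934.
Step 6: alpha = 0.1. fail to reject H0.

rho = 0.4643, p = 0.293934, fail to reject H0 at alpha = 0.1.


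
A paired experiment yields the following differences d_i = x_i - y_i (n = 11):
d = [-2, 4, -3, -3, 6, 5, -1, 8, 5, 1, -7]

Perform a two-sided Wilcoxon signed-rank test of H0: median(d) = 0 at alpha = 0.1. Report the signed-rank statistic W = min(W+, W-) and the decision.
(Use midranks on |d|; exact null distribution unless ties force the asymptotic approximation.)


Step 1: Drop any zero differences (none here) and take |d_i|.
|d| = [2, 4, 3, 3, 6, 5, 1, 8, 5, 1, 7]
Step 2: Midrank |d_i| (ties get averaged ranks).
ranks: |2|->3, |4|->6, |3|->4.5, |3|->4.5, |6|->9, |5|->7.5, |1|->1.5, |8|->11, |5|->7.5, |1|->1.5, |7|->10
Step 3: Attach original signs; sum ranks with positive sign and with negative sign.
W+ = 6 + 9 + 7.5 + 11 + 7.5 + 1.5 = 42.5
W- = 3 + 4.5 + 4.5 + 1.5 + 10 = 23.5
(Check: W+ + W- = 66 should equal n(n+1)/2 = 66.)
Step 4: Test statistic W = min(W+, W-) = 23.5.
Step 5: Ties in |d|, so use the tie-corrected normal approximation.
        E[W] = n(n+1)/4 = 11*12/4 = 33.
        Tie groups: |d|=1 (t=2), |d|=3 (t=2), |d|=5 (t=2); sum(t^3 - t) = 18.
        Var[W] = n(n+1)(2n+1)/24 - sum(t^3-t)/48 = 3036/24 - 18/48 = 126.125.
        z = (W - E[W]) / sqrt(Var[W]) = (23.5 - 33) / 11.2305 = -0.8459.
        Two-sided p = 2*Phi(z) = 0.397604.
Step 6: alpha = 0.1. fail to reject H0.

W+ = 42.5, W- = 23.5, W = min = 23.5, p = 0.397604, fail to reject H0.


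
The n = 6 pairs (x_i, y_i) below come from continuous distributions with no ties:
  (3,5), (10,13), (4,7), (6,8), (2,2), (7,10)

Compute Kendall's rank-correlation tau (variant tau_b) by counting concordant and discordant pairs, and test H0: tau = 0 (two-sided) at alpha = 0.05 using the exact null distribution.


Step 1: Enumerate the 15 unordered pairs (i,j) with i<j and classify each by sign(x_j-x_i) * sign(y_j-y_i).
  (1,2):dx=+7,dy=+8->C; (1,3):dx=+1,dy=+2->C; (1,4):dx=+3,dy=+3->C; (1,5):dx=-1,dy=-3->C
  (1,6):dx=+4,dy=+5->C; (2,3):dx=-6,dy=-6->C; (2,4):dx=-4,dy=-5->C; (2,5):dx=-8,dy=-11->C
  (2,6):dx=-3,dy=-3->C; (3,4):dx=+2,dy=+1->C; (3,5):dx=-2,dy=-5->C; (3,6):dx=+3,dy=+3->C
  (4,5):dx=-4,dy=-6->C; (4,6):dx=+1,dy=+2->C; (5,6):dx=+5,dy=+8->C
Step 2: C = 15, D = 0, total pairs = 15.
Step 3: tau = (C - D)/(n(n-1)/2) = (15 - 0)/15 = 1.000000.
Step 4: Exact two-sided p-value (enumerate n! = 720 permutations of y under H0): p = 0.002778.
Step 5: alpha = 0.05. reject H0.

tau_b = 1.0000 (C=15, D=0), p = 0.002778, reject H0.


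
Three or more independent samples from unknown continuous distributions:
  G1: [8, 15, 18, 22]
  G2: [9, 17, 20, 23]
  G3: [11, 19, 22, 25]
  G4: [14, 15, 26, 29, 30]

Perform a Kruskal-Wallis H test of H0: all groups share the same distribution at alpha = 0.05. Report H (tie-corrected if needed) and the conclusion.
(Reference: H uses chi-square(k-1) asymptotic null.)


Step 1: Combine all N = 17 observations and assign midranks.
sorted (value, group, rank): (8,G1,1), (9,G2,2), (11,G3,3), (14,G4,4), (15,G1,5.5), (15,G4,5.5), (17,G2,7), (18,G1,8), (19,G3,9), (20,G2,10), (22,G1,11.5), (22,G3,11.5), (23,G2,13), (25,G3,14), (26,G4,15), (29,G4,16), (30,G4,17)
Step 2: Sum ranks within each group.
R_1 = 26 (n_1 = 4)
R_2 = 32 (n_2 = 4)
R_3 = 37.5 (n_3 = 4)
R_4 = 57.5 (n_4 = 5)
Step 3: H = 12/(N(N+1)) * sum(R_i^2/n_i) - 3(N+1)
     = 12/(17*18) * (26^2/4 + 32^2/4 + 37.5^2/4 + 57.5^2/5) - 3*18
     = 0.039216 * 1437.81 - 54
     = 2.384804.
Step 4: Ties present; correction factor C = 1 - 12/(17^3 - 17) = 0.997549. Corrected H = 2.384804 / 0.997549 = 2.390663.
Step 5: Under H0, H ~ chi^2(3); p-value = 0.495375.
Step 6: alpha = 0.05. fail to reject H0.

H = 2.3907, df = 3, p = 0.495375, fail to reject H0.


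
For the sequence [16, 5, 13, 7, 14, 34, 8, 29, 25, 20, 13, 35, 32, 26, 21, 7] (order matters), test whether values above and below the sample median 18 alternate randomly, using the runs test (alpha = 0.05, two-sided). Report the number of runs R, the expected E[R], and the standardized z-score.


Step 1: Compute median = 18; label A = above, B = below.
Labels in order: BBBBBABAAABAAAAB  (n_A = 8, n_B = 8)
Step 2: Count runs R = 7.
Step 3: Under H0 (random ordering), E[R] = 2*n_A*n_B/(n_A+n_B) + 1 = 2*8*8/16 + 1 = 9.0000.
        Var[R] = 2*n_A*n_B*(2*n_A*n_B - n_A - n_B) / ((n_A+n_B)^2 * (n_A+n_B-1)) = 14336/3840 = 3.7333.
        SD[R] = 1.9322.
Step 4: Continuity-corrected z = (R + 0.5 - E[R]) / SD[R] = (7 + 0.5 - 9.0000) / 1.9322 = -0.7763.
Step 5: Two-sided p-value via normal approximation = 2*(1 - Phi(|z|)) = 0.437558.
Step 6: alpha = 0.05. fail to reject H0.

R = 7, z = -0.7763, p = 0.437558, fail to reject H0.


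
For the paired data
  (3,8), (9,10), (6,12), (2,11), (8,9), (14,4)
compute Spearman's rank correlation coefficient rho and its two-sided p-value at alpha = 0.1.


Step 1: Rank x and y separately (midranks; no ties here).
rank(x): 3->2, 9->5, 6->3, 2->1, 8->4, 14->6
rank(y): 8->2, 10->4, 12->6, 11->5, 9->3, 4->1
Step 2: d_i = R_x(i) - R_y(i); compute d_i^2.
  (2-2)^2=0, (5-4)^2=1, (3-6)^2=9, (1-5)^2=16, (4-3)^2=1, (6-1)^2=25
sum(d^2) = 52.
Step 3: rho = 1 - 6*52 / (6*(6^2 - 1)) = 1 - 312/210 = -0.485714.
Step 4: Under H0, t = rho * sqrt((n-2)/(1-rho^2)) = -1.1113 ~ t(4).
Step 5: Two-sided p-value from the t-distribution with 4 df = 0.328723.
Step 6: alpha = 0.1. fail to reject H0.

rho = -0.4857, p = 0.328723, fail to reject H0 at alpha = 0.1.


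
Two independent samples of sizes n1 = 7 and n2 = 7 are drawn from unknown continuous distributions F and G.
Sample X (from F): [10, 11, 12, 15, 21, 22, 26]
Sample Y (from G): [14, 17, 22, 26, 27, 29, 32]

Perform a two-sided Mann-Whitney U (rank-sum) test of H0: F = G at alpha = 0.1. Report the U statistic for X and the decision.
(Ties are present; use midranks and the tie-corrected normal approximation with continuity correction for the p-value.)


Step 1: Combine and sort all 14 observations; assign midranks.
sorted (value, group): (10,X), (11,X), (12,X), (14,Y), (15,X), (17,Y), (21,X), (22,X), (22,Y), (26,X), (26,Y), (27,Y), (29,Y), (32,Y)
ranks: 10->1, 11->2, 12->3, 14->4, 15->5, 17->6, 21->7, 22->8.5, 22->8.5, 26->10.5, 26->10.5, 27->12, 29->13, 32->14
Step 2: Rank sum for X: R1 = 1 + 2 + 3 + 5 + 7 + 8.5 + 10.5 = 37.
Step 3: U_X = R1 - n1(n1+1)/2 = 37 - 7*8/2 = 37 - 28 = 9.
       U_Y = n1*n2 - U_X = 49 - 9 = 40.
Step 4: Ties are present, so use the tie-corrected normal approximation (with continuity correction) for the p-value.
Step 5: p-value = 0.054750; compare to alpha = 0.1. reject H0.

U_X = 9, p = 0.054750, reject H0 at alpha = 0.1.


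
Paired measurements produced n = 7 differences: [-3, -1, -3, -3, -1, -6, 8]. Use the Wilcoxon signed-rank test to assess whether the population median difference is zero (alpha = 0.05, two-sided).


Step 1: Drop any zero differences (none here) and take |d_i|.
|d| = [3, 1, 3, 3, 1, 6, 8]
Step 2: Midrank |d_i| (ties get averaged ranks).
ranks: |3|->4, |1|->1.5, |3|->4, |3|->4, |1|->1.5, |6|->6, |8|->7
Step 3: Attach original signs; sum ranks with positive sign and with negative sign.
W+ = 7 = 7
W- = 4 + 1.5 + 4 + 4 + 1.5 + 6 = 21
(Check: W+ + W- = 28 should equal n(n+1)/2 = 28.)
Step 4: Test statistic W = min(W+, W-) = 7.
Step 5: Ties in |d|, so use the tie-corrected normal approximation.
        E[W] = n(n+1)/4 = 7*8/4 = 14.
        Tie groups: |d|=1 (t=2), |d|=3 (t=3); sum(t^3 - t) = 30.
        Var[W] = n(n+1)(2n+1)/24 - sum(t^3-t)/48 = 840/24 - 30/48 = 34.375.
        z = (W - E[W]) / sqrt(Var[W]) = (7 - 14) / 5.8630 = -1.1939.
        Two-sided p = 2*Phi(z) = 0.232508.
Step 6: alpha = 0.05. fail to reject H0.

W+ = 7, W- = 21, W = min = 7, p = 0.232508, fail to reject H0.


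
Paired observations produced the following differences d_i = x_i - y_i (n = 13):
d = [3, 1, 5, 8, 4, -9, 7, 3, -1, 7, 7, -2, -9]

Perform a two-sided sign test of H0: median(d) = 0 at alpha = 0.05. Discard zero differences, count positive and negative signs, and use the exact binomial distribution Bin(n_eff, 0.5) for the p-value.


Step 1: Discard zero differences. Original n = 13; n_eff = number of nonzero differences = 13.
Nonzero differences (with sign): +3, +1, +5, +8, +4, -9, +7, +3, -1, +7, +7, -2, -9
Step 2: Count signs: positive = 9, negative = 4.
Step 3: Under H0: P(positive) = 0.5, so the number of positives S ~ Bin(13, 0.5).
Step 4: Two-sided exact p-value = sum of Bin(13,0.5) probabilities at or below the observed probability = 0.266846.
Step 5: alpha = 0.05. fail to reject H0.

n_eff = 13, pos = 9, neg = 4, p = 0.266846, fail to reject H0.


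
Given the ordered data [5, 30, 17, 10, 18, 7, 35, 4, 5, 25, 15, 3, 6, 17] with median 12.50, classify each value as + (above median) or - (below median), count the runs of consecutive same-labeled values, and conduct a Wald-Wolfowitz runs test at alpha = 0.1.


Step 1: Compute median = 12.50; label A = above, B = below.
Labels in order: BAABABABBAABBA  (n_A = 7, n_B = 7)
Step 2: Count runs R = 10.
Step 3: Under H0 (random ordering), E[R] = 2*n_A*n_B/(n_A+n_B) + 1 = 2*7*7/14 + 1 = 8.0000.
        Var[R] = 2*n_A*n_B*(2*n_A*n_B - n_A - n_B) / ((n_A+n_B)^2 * (n_A+n_B-1)) = 8232/2548 = 3.2308.
        SD[R] = 1.7974.
Step 4: Continuity-corrected z = (R - 0.5 - E[R]) / SD[R] = (10 - 0.5 - 8.0000) / 1.7974 = 0.8345.
Step 5: Two-sided p-value via normal approximation = 2*(1 - Phi(|z|)) = 0.403986.
Step 6: alpha = 0.1. fail to reject H0.

R = 10, z = 0.8345, p = 0.403986, fail to reject H0.


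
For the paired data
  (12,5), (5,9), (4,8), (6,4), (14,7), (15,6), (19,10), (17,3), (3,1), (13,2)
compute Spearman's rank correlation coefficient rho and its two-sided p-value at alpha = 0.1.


Step 1: Rank x and y separately (midranks; no ties here).
rank(x): 12->5, 5->3, 4->2, 6->4, 14->7, 15->8, 19->10, 17->9, 3->1, 13->6
rank(y): 5->5, 9->9, 8->8, 4->4, 7->7, 6->6, 10->10, 3->3, 1->1, 2->2
Step 2: d_i = R_x(i) - R_y(i); compute d_i^2.
  (5-5)^2=0, (3-9)^2=36, (2-8)^2=36, (4-4)^2=0, (7-7)^2=0, (8-6)^2=4, (10-10)^2=0, (9-3)^2=36, (1-1)^2=0, (6-2)^2=16
sum(d^2) = 128.
Step 3: rho = 1 - 6*128 / (10*(10^2 - 1)) = 1 - 768/990 = 0.224242.
Step 4: Under H0, t = rho * sqrt((n-2)/(1-rho^2)) = 0.6508 ~ t(8).
Step 5: Two-sided p-value from the t-distribution with 8 df = 0.533401.
Step 6: alpha = 0.1. fail to reject H0.

rho = 0.2242, p = 0.533401, fail to reject H0 at alpha = 0.1.


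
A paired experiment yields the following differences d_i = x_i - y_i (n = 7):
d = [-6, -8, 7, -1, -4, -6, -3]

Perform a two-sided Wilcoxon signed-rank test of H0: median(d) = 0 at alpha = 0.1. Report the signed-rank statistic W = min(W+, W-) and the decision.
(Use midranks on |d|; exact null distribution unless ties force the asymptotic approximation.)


Step 1: Drop any zero differences (none here) and take |d_i|.
|d| = [6, 8, 7, 1, 4, 6, 3]
Step 2: Midrank |d_i| (ties get averaged ranks).
ranks: |6|->4.5, |8|->7, |7|->6, |1|->1, |4|->3, |6|->4.5, |3|->2
Step 3: Attach original signs; sum ranks with positive sign and with negative sign.
W+ = 6 = 6
W- = 4.5 + 7 + 1 + 3 + 4.5 + 2 = 22
(Check: W+ + W- = 28 should equal n(n+1)/2 = 28.)
Step 4: Test statistic W = min(W+, W-) = 6.
Step 5: Ties in |d|, so use the tie-corrected normal approximation.
        E[W] = n(n+1)/4 = 7*8/4 = 14.
        Tie groups: |d|=6 (t=2); sum(t^3 - t) = 6.
        Var[W] = n(n+1)(2n+1)/24 - sum(t^3-t)/48 = 840/24 - 6/48 = 34.875.
        z = (W - E[W]) / sqrt(Var[W]) = (6 - 14) / 5.9055 = -1.3547.
        Two-sided p = 2*Phi(z) = 0.175523.
Step 6: alpha = 0.1. fail to reject H0.

W+ = 6, W- = 22, W = min = 6, p = 0.175523, fail to reject H0.


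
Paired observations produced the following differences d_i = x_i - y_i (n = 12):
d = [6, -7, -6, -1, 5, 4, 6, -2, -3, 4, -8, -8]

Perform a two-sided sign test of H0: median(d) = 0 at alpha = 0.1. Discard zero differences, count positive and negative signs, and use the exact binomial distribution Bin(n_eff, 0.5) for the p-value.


Step 1: Discard zero differences. Original n = 12; n_eff = number of nonzero differences = 12.
Nonzero differences (with sign): +6, -7, -6, -1, +5, +4, +6, -2, -3, +4, -8, -8
Step 2: Count signs: positive = 5, negative = 7.
Step 3: Under H0: P(positive) = 0.5, so the number of positives S ~ Bin(12, 0.5).
Step 4: Two-sided exact p-value = sum of Bin(12,0.5) probabilities at or below the observed probability = 0.774414.
Step 5: alpha = 0.1. fail to reject H0.

n_eff = 12, pos = 5, neg = 7, p = 0.774414, fail to reject H0.


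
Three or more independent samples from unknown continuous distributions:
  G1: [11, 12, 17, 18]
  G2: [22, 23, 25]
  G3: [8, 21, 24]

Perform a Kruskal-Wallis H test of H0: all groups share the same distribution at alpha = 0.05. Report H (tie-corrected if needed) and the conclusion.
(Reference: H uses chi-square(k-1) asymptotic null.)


Step 1: Combine all N = 10 observations and assign midranks.
sorted (value, group, rank): (8,G3,1), (11,G1,2), (12,G1,3), (17,G1,4), (18,G1,5), (21,G3,6), (22,G2,7), (23,G2,8), (24,G3,9), (25,G2,10)
Step 2: Sum ranks within each group.
R_1 = 14 (n_1 = 4)
R_2 = 25 (n_2 = 3)
R_3 = 16 (n_3 = 3)
Step 3: H = 12/(N(N+1)) * sum(R_i^2/n_i) - 3(N+1)
     = 12/(10*11) * (14^2/4 + 25^2/3 + 16^2/3) - 3*11
     = 0.109091 * 342.667 - 33
     = 4.381818.
Step 4: No ties, so H is used without correction.
Step 5: Under H0, H ~ chi^2(2); p-value = 0.111815.
Step 6: alpha = 0.05. fail to reject H0.

H = 4.3818, df = 2, p = 0.111815, fail to reject H0.


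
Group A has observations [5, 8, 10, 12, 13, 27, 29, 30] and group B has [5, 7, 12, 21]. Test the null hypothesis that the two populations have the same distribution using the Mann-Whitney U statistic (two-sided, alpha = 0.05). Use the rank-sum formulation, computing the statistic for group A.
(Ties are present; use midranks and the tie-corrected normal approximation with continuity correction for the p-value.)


Step 1: Combine and sort all 12 observations; assign midranks.
sorted (value, group): (5,X), (5,Y), (7,Y), (8,X), (10,X), (12,X), (12,Y), (13,X), (21,Y), (27,X), (29,X), (30,X)
ranks: 5->1.5, 5->1.5, 7->3, 8->4, 10->5, 12->6.5, 12->6.5, 13->8, 21->9, 27->10, 29->11, 30->12
Step 2: Rank sum for X: R1 = 1.5 + 4 + 5 + 6.5 + 8 + 10 + 11 + 12 = 58.
Step 3: U_X = R1 - n1(n1+1)/2 = 58 - 8*9/2 = 58 - 36 = 22.
       U_Y = n1*n2 - U_X = 32 - 22 = 10.
Step 4: Ties are present, so use the tie-corrected normal approximation (with continuity correction) for the p-value.
Step 5: p-value = 0.348547; compare to alpha = 0.05. fail to reject H0.

U_X = 22, p = 0.348547, fail to reject H0 at alpha = 0.05.


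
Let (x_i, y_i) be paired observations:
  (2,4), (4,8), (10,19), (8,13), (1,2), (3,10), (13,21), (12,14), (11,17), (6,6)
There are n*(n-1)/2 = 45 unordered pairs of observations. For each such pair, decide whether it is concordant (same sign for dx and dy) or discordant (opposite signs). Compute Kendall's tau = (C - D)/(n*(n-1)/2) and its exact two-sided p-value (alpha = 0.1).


Step 1: Enumerate the 45 unordered pairs (i,j) with i<j and classify each by sign(x_j-x_i) * sign(y_j-y_i).
  (1,2):dx=+2,dy=+4->C; (1,3):dx=+8,dy=+15->C; (1,4):dx=+6,dy=+9->C; (1,5):dx=-1,dy=-2->C
  (1,6):dx=+1,dy=+6->C; (1,7):dx=+11,dy=+17->C; (1,8):dx=+10,dy=+10->C; (1,9):dx=+9,dy=+13->C
  (1,10):dx=+4,dy=+2->C; (2,3):dx=+6,dy=+11->C; (2,4):dx=+4,dy=+5->C; (2,5):dx=-3,dy=-6->C
  (2,6):dx=-1,dy=+2->D; (2,7):dx=+9,dy=+13->C; (2,8):dx=+8,dy=+6->C; (2,9):dx=+7,dy=+9->C
  (2,10):dx=+2,dy=-2->D; (3,4):dx=-2,dy=-6->C; (3,5):dx=-9,dy=-17->C; (3,6):dx=-7,dy=-9->C
  (3,7):dx=+3,dy=+2->C; (3,8):dx=+2,dy=-5->D; (3,9):dx=+1,dy=-2->D; (3,10):dx=-4,dy=-13->C
  (4,5):dx=-7,dy=-11->C; (4,6):dx=-5,dy=-3->C; (4,7):dx=+5,dy=+8->C; (4,8):dx=+4,dy=+1->C
  (4,9):dx=+3,dy=+4->C; (4,10):dx=-2,dy=-7->C; (5,6):dx=+2,dy=+8->C; (5,7):dx=+12,dy=+19->C
  (5,8):dx=+11,dy=+12->C; (5,9):dx=+10,dy=+15->C; (5,10):dx=+5,dy=+4->C; (6,7):dx=+10,dy=+11->C
  (6,8):dx=+9,dy=+4->C; (6,9):dx=+8,dy=+7->C; (6,10):dx=+3,dy=-4->D; (7,8):dx=-1,dy=-7->C
  (7,9):dx=-2,dy=-4->C; (7,10):dx=-7,dy=-15->C; (8,9):dx=-1,dy=+3->D; (8,10):dx=-6,dy=-8->C
  (9,10):dx=-5,dy=-11->C
Step 2: C = 39, D = 6, total pairs = 45.
Step 3: tau = (C - D)/(n(n-1)/2) = (39 - 6)/45 = 0.733333.
Step 4: Exact two-sided p-value (enumerate n! = 3628800 permutations of y under H0): p = 0.002213.
Step 5: alpha = 0.1. reject H0.

tau_b = 0.7333 (C=39, D=6), p = 0.002213, reject H0.


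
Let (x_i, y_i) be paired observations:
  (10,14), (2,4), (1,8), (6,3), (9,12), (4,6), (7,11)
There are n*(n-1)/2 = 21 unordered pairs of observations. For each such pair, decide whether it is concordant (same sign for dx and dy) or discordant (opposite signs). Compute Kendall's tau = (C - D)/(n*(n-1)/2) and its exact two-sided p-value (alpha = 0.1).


Step 1: Enumerate the 21 unordered pairs (i,j) with i<j and classify each by sign(x_j-x_i) * sign(y_j-y_i).
  (1,2):dx=-8,dy=-10->C; (1,3):dx=-9,dy=-6->C; (1,4):dx=-4,dy=-11->C; (1,5):dx=-1,dy=-2->C
  (1,6):dx=-6,dy=-8->C; (1,7):dx=-3,dy=-3->C; (2,3):dx=-1,dy=+4->D; (2,4):dx=+4,dy=-1->D
  (2,5):dx=+7,dy=+8->C; (2,6):dx=+2,dy=+2->C; (2,7):dx=+5,dy=+7->C; (3,4):dx=+5,dy=-5->D
  (3,5):dx=+8,dy=+4->C; (3,6):dx=+3,dy=-2->D; (3,7):dx=+6,dy=+3->C; (4,5):dx=+3,dy=+9->C
  (4,6):dx=-2,dy=+3->D; (4,7):dx=+1,dy=+8->C; (5,6):dx=-5,dy=-6->C; (5,7):dx=-2,dy=-1->C
  (6,7):dx=+3,dy=+5->C
Step 2: C = 16, D = 5, total pairs = 21.
Step 3: tau = (C - D)/(n(n-1)/2) = (16 - 5)/21 = 0.523810.
Step 4: Exact two-sided p-value (enumerate n! = 5040 permutations of y under H0): p = 0.136111.
Step 5: alpha = 0.1. fail to reject H0.

tau_b = 0.5238 (C=16, D=5), p = 0.136111, fail to reject H0.


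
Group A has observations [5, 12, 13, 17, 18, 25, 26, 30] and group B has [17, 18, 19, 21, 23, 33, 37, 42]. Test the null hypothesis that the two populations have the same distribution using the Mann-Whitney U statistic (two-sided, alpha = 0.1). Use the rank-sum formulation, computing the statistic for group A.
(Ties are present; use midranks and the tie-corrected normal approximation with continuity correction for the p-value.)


Step 1: Combine and sort all 16 observations; assign midranks.
sorted (value, group): (5,X), (12,X), (13,X), (17,X), (17,Y), (18,X), (18,Y), (19,Y), (21,Y), (23,Y), (25,X), (26,X), (30,X), (33,Y), (37,Y), (42,Y)
ranks: 5->1, 12->2, 13->3, 17->4.5, 17->4.5, 18->6.5, 18->6.5, 19->8, 21->9, 23->10, 25->11, 26->12, 30->13, 33->14, 37->15, 42->16
Step 2: Rank sum for X: R1 = 1 + 2 + 3 + 4.5 + 6.5 + 11 + 12 + 13 = 53.
Step 3: U_X = R1 - n1(n1+1)/2 = 53 - 8*9/2 = 53 - 36 = 17.
       U_Y = n1*n2 - U_X = 64 - 17 = 47.
Step 4: Ties are present, so use the tie-corrected normal approximation (with continuity correction) for the p-value.
Step 5: p-value = 0.127247; compare to alpha = 0.1. fail to reject H0.

U_X = 17, p = 0.127247, fail to reject H0 at alpha = 0.1.


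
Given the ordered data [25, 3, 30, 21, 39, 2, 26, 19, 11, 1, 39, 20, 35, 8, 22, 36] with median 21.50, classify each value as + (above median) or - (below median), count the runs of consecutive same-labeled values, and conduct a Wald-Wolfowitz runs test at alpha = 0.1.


Step 1: Compute median = 21.50; label A = above, B = below.
Labels in order: ABABABABBBABABAA  (n_A = 8, n_B = 8)
Step 2: Count runs R = 13.
Step 3: Under H0 (random ordering), E[R] = 2*n_A*n_B/(n_A+n_B) + 1 = 2*8*8/16 + 1 = 9.0000.
        Var[R] = 2*n_A*n_B*(2*n_A*n_B - n_A - n_B) / ((n_A+n_B)^2 * (n_A+n_B-1)) = 14336/3840 = 3.7333.
        SD[R] = 1.9322.
Step 4: Continuity-corrected z = (R - 0.5 - E[R]) / SD[R] = (13 - 0.5 - 9.0000) / 1.9322 = 1.8114.
Step 5: Two-sided p-value via normal approximation = 2*(1 - Phi(|z|)) = 0.070076.
Step 6: alpha = 0.1. reject H0.

R = 13, z = 1.8114, p = 0.070076, reject H0.
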